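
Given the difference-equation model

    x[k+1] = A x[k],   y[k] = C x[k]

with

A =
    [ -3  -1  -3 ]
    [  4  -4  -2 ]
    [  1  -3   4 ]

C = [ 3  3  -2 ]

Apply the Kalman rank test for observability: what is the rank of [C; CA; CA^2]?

3

CA = [[1, -9, -23]]
CA^2 = [[-62, 104, -77]]
Observability matrix O = [C; CA; CA^2] = [[3, 3, -2], [1, -9, -23], [-62, 104, -77]]
det(O) = 3·((-9)·(-77) - (-23)·104) - 3·(1·(-77) - (-23)·(-62)) + (-2)·(1·104 - (-9)·(-62)) = 3·3085 - 3·(-1503) + (-2)·(-454) = 14672 ≠ 0, so rank(O) = 3.
rank(O) = 3 = n, so the pair (A, C) is completely observable.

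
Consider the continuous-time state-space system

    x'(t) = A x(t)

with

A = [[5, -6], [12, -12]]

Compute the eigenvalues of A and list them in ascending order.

det(sI - A) = s^2 - (tr A)s + det A, with tr A = 5 + (-12) = -7 and det A = 5·(-12) - (-6)·12 = -60 - (-72) = 12.
So p(s) = det(sI - A) = s^2 + 7s + 12.
Factor s^2 + 7s + 12: two numbers with sum -7 and product 12 are -3 and -4, so s^2 + 7s + 12 = (s + 3)(s + 4).
Hence p(s) = (s + 3) (s + 4), with roots -4, -3.
All eigenvalues have negative real part, so the system is asymptotically stable.

-4, -3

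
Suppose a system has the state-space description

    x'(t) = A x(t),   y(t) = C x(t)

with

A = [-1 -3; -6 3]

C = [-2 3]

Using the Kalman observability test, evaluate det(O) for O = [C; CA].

18

CA = [[-16, 15]]
Observability matrix O = [C; CA] = [[-2, 3], [-16, 15]]
det(O) = (-2)·15 - 3·(-16) = -30 - (-48) = 18
Since det(O) ≠ 0, rank(O) = 2 and the system is completely observable.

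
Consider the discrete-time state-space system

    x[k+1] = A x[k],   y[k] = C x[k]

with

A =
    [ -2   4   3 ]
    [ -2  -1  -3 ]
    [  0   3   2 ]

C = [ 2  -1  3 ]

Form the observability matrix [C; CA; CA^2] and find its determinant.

CA = [[-2, 18, 15]]
CA^2 = [[-32, 19, -30]]
Observability matrix O = [C; CA; CA^2] = [[2, -1, 3], [-2, 18, 15], [-32, 19, -30]]
Expanding along the first row, det(O) = 2·(18·(-30) - 15·19) - (-1)·((-2)·(-30) - 15·(-32)) + 3·((-2)·19 - 18·(-32)) = 2·(-825) - (-1)·540 + 3·538 = 504
Since det(O) ≠ 0, rank(O) = 3 and the system is completely observable.

504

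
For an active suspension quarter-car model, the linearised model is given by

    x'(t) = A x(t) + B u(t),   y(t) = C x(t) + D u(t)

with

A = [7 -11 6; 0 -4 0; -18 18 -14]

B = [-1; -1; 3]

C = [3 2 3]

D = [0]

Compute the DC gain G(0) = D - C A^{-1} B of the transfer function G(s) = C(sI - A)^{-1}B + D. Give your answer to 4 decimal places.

G(0) = C(-A)^{-1}B + D = -C A^{-1} B + D.
det A = -40, so A^{-1} = (1/-40)·adj(A) = [[-7/5, 23/20, -3/5], [0, -1/4, 0], [9/5, -9/5, 7/10]]
A^{-1} B = [-31/20, 1/4, 21/10]^T
C A^{-1} B = 43/20
G(0) = D - C A^{-1} B = 0 - (43/20) = -43/20 ≈ -2.1500

-2.1500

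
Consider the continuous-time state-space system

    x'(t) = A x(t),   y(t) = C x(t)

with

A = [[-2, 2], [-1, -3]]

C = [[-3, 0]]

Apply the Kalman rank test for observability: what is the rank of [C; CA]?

2

CA = [[6, -6]]
Observability matrix O = [C; CA] = [[-3, 0], [6, -6]]
det(O) = (-3)·(-6) - 0·6 = 18 - 0 = 18 ≠ 0, so rank(O) = 2.
rank(O) = 2 = n, so the pair (A, C) is completely observable.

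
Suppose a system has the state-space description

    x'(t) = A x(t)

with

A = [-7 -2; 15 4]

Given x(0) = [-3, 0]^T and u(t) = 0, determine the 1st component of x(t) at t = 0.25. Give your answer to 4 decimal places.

det(sI - A) = s^2 - (tr A)s + det A, with tr A = (-7) + 4 = -3 and det A = (-7)·4 - (-2)·15 = -28 - (-30) = 2.
So p(s) = det(sI - A) = s^2 + 3s + 2.
Factor s^2 + 3s + 2: two numbers with sum -3 and product 2 are -1 and -2, so s^2 + 3s + 2 = (s + 1)(s + 2).
Hence p(s) = (s + 1) (s + 2), with roots -2, -1.
The eigenvalues -2, -1 are distinct and real, so A is diagonalisable and x(t) = e^{At} x(0) = V diag(e^{λ_i t}) V^{-1} x(0), where the columns of V are the eigenvectors.
λ = -2: A - (-2)I = [[-5, -2], [15, 6]]. Row 1 gives (-5)·v1 + (-2)·v2 = 0, so take v_1 = [2, -5]^T.
λ = -1: A - (-1)I = [[-6, -2], [15, 5]]. Row 1 gives (-6)·v1 + (-2)·v2 = 0, so take v_2 = [1, -3]^T.
V = [v_1 v_2] = [[2, 1], [-5, -3]] has det V = -1, so V^{-1} = adj(V)/det V = [[3, 1], [-5, -2]].
Modal coordinates z(0) = V^{-1} x(0): 3·(-3) + 1·0 = -9; (-5)·(-3) + (-2)·0 = 15; so z(0) = [-9, 15]^T.
x_1(t) = Σ_i (v_i)_1 · z_i(0) · e^{λ_i t} (row 1 of V times the modal terms).
x_1(0.25) = 2·(-9)·e^{-2·0.25} + 1·15·e^{-1·0.25} = (-18)·0.606531 + 15·0.778801 = 0.7645.

0.7645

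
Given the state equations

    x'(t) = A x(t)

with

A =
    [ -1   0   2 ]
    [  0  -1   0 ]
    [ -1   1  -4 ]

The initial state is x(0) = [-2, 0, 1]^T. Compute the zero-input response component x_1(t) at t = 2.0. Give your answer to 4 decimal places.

det(sI - A) = s^3 - (tr A)s^2 + (M11 + M22 + M33)s - det A, where Mii is the 2×2 principal minor of A obtained by deleting row i and column i.
tr A = (-1) + (-1) + (-4) = -6; M11 = (-1)·(-4) - 0·1 = 4 - 0 = 4; M22 = (-1)·(-4) - 2·(-1) = 4 - (-2) = 6; M33 = (-1)·(-1) - 0·0 = 1 - 0 = 1; sum of minors = 11.
det A = (-1)·((-1)·(-4) - 0·1) - 0·(0·(-4) - 0·(-1)) + 2·(0·1 - (-1)·(-1)) = (-1)·4 - 0·0 + 2·(-1) = -6.
So p(s) = det(sI - A) = s^3 + 6s^2 + 11s + 6.
Rational-root test: any integer root divides 6. Testing small divisors, s = -1 works: p(-1) = -1 + 6 + (-11) + 6 = 0, so (s + 1) is a factor.
Dividing, p(s) = (s + 1)(s^2 + 5s + 6).
Factor s^2 + 5s + 6: two numbers with sum -5 and product 6 are -2 and -3, so s^2 + 5s + 6 = (s + 2)(s + 3).
Hence p(s) = (s + 1) (s + 2) (s + 3), with roots -3, -2, -1.
The eigenvalues -3, -2, -1 are distinct and real, so A is diagonalisable and x(t) = e^{At} x(0) = V diag(e^{λ_i t}) V^{-1} x(0), where the columns of V are the eigenvectors.
λ = -3: A - (-3)I = [[2, 0, 2], [0, 2, 0], [-1, 1, -1]]. v must be orthogonal to every row; (row 1) × (row 2) = [-4, 0, 4], so take v_1 = [-1, 0, 1]^T.
λ = -2: A - (-2)I = [[1, 0, 2], [0, 1, 0], [-1, 1, -2]]. v must be orthogonal to every row; (row 1) × (row 2) = [-2, 0, 1], so take v_2 = [-2, 0, 1]^T.
λ = -1: A - (-1)I = [[0, 0, 2], [0, 0, 0], [-1, 1, -3]]. v must be orthogonal to every row; (row 1) × (row 3) = [-2, -2, 0], so take v_3 = [1, 1, 0]^T.
V = [v_1 v_2 v_3] = [[-1, -2, 1], [0, 0, 1], [1, 1, 0]] has det V = -1, so V^{-1} = adj(V)/det V = [[1, -1, 2], [-1, 1, -1], [0, 1, 0]].
Modal coordinates z(0) = V^{-1} x(0): 1·(-2) + (-1)·0 + 2·1 = 0; (-1)·(-2) + 1·0 + (-1)·1 = 1; 0·(-2) + 1·0 + 0·1 = 0; so z(0) = [0, 1, 0]^T.
x_1(t) = Σ_i (v_i)_1 · z_i(0) · e^{λ_i t} (row 1 of V times the modal terms).
x_1(2.0) = (-1)·0·e^{-3·2.0} + (-2)·1·e^{-2·2.0} + 1·0·e^{-1·2.0} = 0·0.002479 + (-2)·0.018316 + 0·0.135335 = -0.0366.

-0.0366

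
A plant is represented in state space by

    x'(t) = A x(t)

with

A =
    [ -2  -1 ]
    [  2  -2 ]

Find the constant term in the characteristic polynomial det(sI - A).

6

For a 2×2 matrix, det(sI - A) = s^2 - (tr A)s + det A.
tr A = -4, det A = 6.
So p(s) = s^2 + 4s + 6.
The constant term is 6.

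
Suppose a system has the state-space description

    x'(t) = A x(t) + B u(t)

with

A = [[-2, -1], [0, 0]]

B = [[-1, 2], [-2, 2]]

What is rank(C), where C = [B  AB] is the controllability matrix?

AB = [[4, -6], [0, 0]]
Controllability matrix C = [B  AB] = [[-1, 2, 4, -6], [-2, 2, 0, 0]]
Take the 2×2 submatrix of C formed by columns 1, 2: [[-1, 2], [-2, 2]]. Its determinant is (-1)·2 - 2·(-2) = -2 - (-4) = 2 ≠ 0.
So rank(C) ≥ 2; since C has 2 rows, rank(C) = 2.
rank(C) = 2 = n, so the pair (A, B) is completely controllable.

2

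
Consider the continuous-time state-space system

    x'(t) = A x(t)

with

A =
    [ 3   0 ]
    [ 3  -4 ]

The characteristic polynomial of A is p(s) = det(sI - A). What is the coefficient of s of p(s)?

1

For a 2×2 matrix, det(sI - A) = s^2 - (tr A)s + det A.
tr A = -1, det A = -12.
So p(s) = s^2 + s - 12.
The coefficient of s is 1.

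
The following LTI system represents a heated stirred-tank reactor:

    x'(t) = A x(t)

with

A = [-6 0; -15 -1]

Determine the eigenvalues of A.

det(sI - A) = s^2 - (tr A)s + det A, with tr A = (-6) + (-1) = -7 and det A = (-6)·(-1) - 0·(-15) = 6 - 0 = 6.
So p(s) = det(sI - A) = s^2 + 7s + 6.
Factor s^2 + 7s + 6: two numbers with sum -7 and product 6 are -1 and -6, so s^2 + 7s + 6 = (s + 1)(s + 6).
Hence p(s) = (s + 1) (s + 6), with roots -6, -1.
All eigenvalues have negative real part, so the system is asymptotically stable.

-6, -1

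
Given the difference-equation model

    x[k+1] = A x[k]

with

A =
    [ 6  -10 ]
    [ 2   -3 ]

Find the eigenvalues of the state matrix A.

1, 2

det(zI - A) = z^2 - (tr A)z + det A, with tr A = 6 + (-3) = 3 and det A = 6·(-3) - (-10)·2 = -18 - (-20) = 2.
So p(z) = det(zI - A) = z^2 - 3z + 2.
Factor z^2 - 3z + 2: two numbers with sum 3 and product 2 are 2 and 1, so z^2 - 3z + 2 = (z - 2)(z - 1).
Hence p(z) = (z - 2) (z - 1), with roots 1, 2.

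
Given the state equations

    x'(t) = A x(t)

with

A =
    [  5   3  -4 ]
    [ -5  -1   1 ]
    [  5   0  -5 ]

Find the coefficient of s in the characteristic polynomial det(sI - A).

Expand det(sI - A) for the 3×3 matrix.
p(s) = s^3 + s^2 + 10s + 55.
(Check: constant term = det(-A) = (-1)^3 det A = 55; coefficient of s^2 = -tr A = 1.)
The coefficient of s is 10.

10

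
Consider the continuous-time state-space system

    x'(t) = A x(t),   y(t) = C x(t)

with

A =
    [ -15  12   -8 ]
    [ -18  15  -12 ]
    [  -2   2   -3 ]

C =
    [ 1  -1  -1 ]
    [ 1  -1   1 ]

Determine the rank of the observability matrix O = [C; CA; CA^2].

2

CA = [[5, -5, 7], [1, -1, 1]]
CA^2 = [[1, -1, -1], [1, -1, 1]]
Observability matrix O = [C; CA; CA^2] = [[1, -1, -1], [1, -1, 1], [5, -5, 7], [1, -1, 1], [1, -1, -1], [1, -1, 1]]
The columns c1, c2, c3 of O are linearly dependent: c1 + c2 = 0 (check each entry), so rank(O) ≤ 2.
The 2×2 minor from rows 1, 2, columns 1, 3 is 1·1 - (-1)·1 = 1 - (-1) = 2 ≠ 0, so rank(O) = 2.
rank(O) = 2 < n = 3, so the pair (A, C) is not completely observable.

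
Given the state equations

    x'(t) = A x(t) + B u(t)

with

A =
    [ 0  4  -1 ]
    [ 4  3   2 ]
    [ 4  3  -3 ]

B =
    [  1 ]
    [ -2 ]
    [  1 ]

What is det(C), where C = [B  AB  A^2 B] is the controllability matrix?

AB = [[-9], [0], [-5]]
A^2B = [[5], [-46], [-21]]
Controllability matrix C = [B  AB  A^2B] = [[1, -9, 5], [-2, 0, -46], [1, -5, -21]]
Expanding along the first row, det(C) = 1·(0·(-21) - (-46)·(-5)) - (-9)·((-2)·(-21) - (-46)·1) + 5·((-2)·(-5) - 0·1) = 1·(-230) - (-9)·88 + 5·10 = 612
Since det(C) ≠ 0, rank(C) = 3 and the system is completely controllable.

612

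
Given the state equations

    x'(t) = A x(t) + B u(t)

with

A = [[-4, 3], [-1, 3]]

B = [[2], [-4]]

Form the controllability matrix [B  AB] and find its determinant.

-108

AB = [[-20], [-14]]
Controllability matrix C = [B  AB] = [[2, -20], [-4, -14]]
det(C) = 2·(-14) - (-20)·(-4) = -28 - 80 = -108
Since det(C) ≠ 0, rank(C) = 2 and the system is completely controllable.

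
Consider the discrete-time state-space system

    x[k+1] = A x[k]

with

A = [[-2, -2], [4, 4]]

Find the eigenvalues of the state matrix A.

det(zI - A) = z^2 - (tr A)z + det A, with tr A = (-2) + 4 = 2 and det A = (-2)·4 - (-2)·4 = -8 - (-8) = 0.
So p(z) = det(zI - A) = z^2 - 2z.
Factor z^2 - 2z: two numbers with sum 2 and product 0 are 2 and 0, so z^2 - 2z = z(z - 2).
Hence p(z) = z (z - 2), with roots 0, 2.

0, 2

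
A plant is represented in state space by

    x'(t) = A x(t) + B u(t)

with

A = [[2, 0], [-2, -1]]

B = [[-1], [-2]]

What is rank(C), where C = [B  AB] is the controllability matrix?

2

AB = [[-2], [4]]
Controllability matrix C = [B  AB] = [[-1, -2], [-2, 4]]
det(C) = (-1)·4 - (-2)·(-2) = -4 - 4 = -8 ≠ 0, so rank(C) = 2.
rank(C) = 2 = n, so the pair (A, B) is completely controllable.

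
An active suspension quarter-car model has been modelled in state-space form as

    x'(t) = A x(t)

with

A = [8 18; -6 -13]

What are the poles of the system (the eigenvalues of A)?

det(sI - A) = s^2 - (tr A)s + det A, with tr A = 8 + (-13) = -5 and det A = 8·(-13) - 18·(-6) = -104 - (-108) = 4.
So p(s) = det(sI - A) = s^2 + 5s + 4.
Factor s^2 + 5s + 4: two numbers with sum -5 and product 4 are -1 and -4, so s^2 + 5s + 4 = (s + 1)(s + 4).
Hence p(s) = (s + 1) (s + 4), with roots -4, -1.
All eigenvalues have negative real part, so the system is asymptotically stable.

-4, -1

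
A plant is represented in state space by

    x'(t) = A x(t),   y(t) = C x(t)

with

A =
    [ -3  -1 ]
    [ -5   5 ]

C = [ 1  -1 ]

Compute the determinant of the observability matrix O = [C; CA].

CA = [[2, -6]]
Observability matrix O = [C; CA] = [[1, -1], [2, -6]]
det(O) = 1·(-6) - (-1)·2 = -6 - (-2) = -4
Since det(O) ≠ 0, rank(O) = 2 and the system is completely observable.

-4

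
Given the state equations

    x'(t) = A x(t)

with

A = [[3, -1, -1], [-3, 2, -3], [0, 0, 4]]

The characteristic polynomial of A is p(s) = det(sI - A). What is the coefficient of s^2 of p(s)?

-9

Expand det(sI - A) for the 3×3 matrix.
p(s) = s^3 - 9s^2 + 23s - 12.
(Check: constant term = det(-A) = (-1)^3 det A = -12; coefficient of s^2 = -tr A = -9.)
The coefficient of s^2 is -9.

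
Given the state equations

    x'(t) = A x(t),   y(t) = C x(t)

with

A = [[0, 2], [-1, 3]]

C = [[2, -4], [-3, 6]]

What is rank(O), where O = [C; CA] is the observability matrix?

1

CA = [[4, -8], [-6, 12]]
Observability matrix O = [C; CA] = [[2, -4], [-3, 6], [4, -8], [-6, 12]]
Every row of O is a scalar multiple of row 1 = [2, -4] (multipliers 1, -3/2, 2, -3), so the rows span a one-dimensional space.
O ≠ 0, hence rank(O) = 1.
rank(O) = 1 < n = 2, so the pair (A, C) is not completely observable.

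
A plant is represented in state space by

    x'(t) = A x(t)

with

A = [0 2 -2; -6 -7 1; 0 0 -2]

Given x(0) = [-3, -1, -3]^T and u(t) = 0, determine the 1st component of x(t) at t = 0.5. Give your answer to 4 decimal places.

det(sI - A) = s^3 - (tr A)s^2 + (M11 + M22 + M33)s - det A, where Mii is the 2×2 principal minor of A obtained by deleting row i and column i.
tr A = 0 + (-7) + (-2) = -9; M11 = (-7)·(-2) - 1·0 = 14 - 0 = 14; M22 = 0·(-2) - (-2)·0 = 0 - 0 = 0; M33 = 0·(-7) - 2·(-6) = 0 - (-12) = 12; sum of minors = 26.
det A = 0·((-7)·(-2) - 1·0) - 2·((-6)·(-2) - 1·0) + (-2)·((-6)·0 - (-7)·0) = 0·14 - 2·12 + (-2)·0 = -24.
So p(s) = det(sI - A) = s^3 + 9s^2 + 26s + 24.
Rational-root test: any integer root divides 24. Testing small divisors, s = -2 works: p(-2) = -8 + 36 + (-52) + 24 = 0, so (s + 2) is a factor.
Dividing, p(s) = (s + 2)(s^2 + 7s + 12).
Factor s^2 + 7s + 12: two numbers with sum -7 and product 12 are -3 and -4, so s^2 + 7s + 12 = (s + 3)(s + 4).
Hence p(s) = (s + 2) (s + 3) (s + 4), with roots -4, -3, -2.
The eigenvalues -4, -3, -2 are distinct and real, so A is diagonalisable and x(t) = e^{At} x(0) = V diag(e^{λ_i t}) V^{-1} x(0), where the columns of V are the eigenvectors.
λ = -4: A - (-4)I = [[4, 2, -2], [-6, -3, 1], [0, 0, 2]]. v must be orthogonal to every row; (row 1) × (row 2) = [-4, 8, 0], so take v_1 = [-1, 2, 0]^T.
λ = -3: A - (-3)I = [[3, 2, -2], [-6, -4, 1], [0, 0, 1]]. v must be orthogonal to every row; (row 1) × (row 2) = [-6, 9, 0], so take v_2 = [-2, 3, 0]^T.
λ = -2: A - (-2)I = [[2, 2, -2], [-6, -5, 1], [0, 0, 0]]. v must be orthogonal to every row; (row 1) × (row 2) = [-8, 10, 2], so take v_3 = [-4, 5, 1]^T.
V = [v_1 v_2 v_3] = [[-1, -2, -4], [2, 3, 5], [0, 0, 1]] has det V = 1, so V^{-1} = adj(V)/det V = [[3, 2, 2], [-2, -1, -3], [0, 0, 1]].
Modal coordinates z(0) = V^{-1} x(0): 3·(-3) + 2·(-1) + 2·(-3) = -17; (-2)·(-3) + (-1)·(-1) + (-3)·(-3) = 16; 0·(-3) + 0·(-1) + 1·(-3) = -3; so z(0) = [-17, 16, -3]^T.
x_1(t) = Σ_i (v_i)_1 · z_i(0) · e^{λ_i t} (row 1 of V times the modal terms).
x_1(0.5) = (-1)·(-17)·e^{-4·0.5} + (-2)·16·e^{-3·0.5} + (-4)·(-3)·e^{-2·0.5} = 17·0.135335 + (-32)·0.223130 + 12·0.367879 = -0.4249.

-0.4249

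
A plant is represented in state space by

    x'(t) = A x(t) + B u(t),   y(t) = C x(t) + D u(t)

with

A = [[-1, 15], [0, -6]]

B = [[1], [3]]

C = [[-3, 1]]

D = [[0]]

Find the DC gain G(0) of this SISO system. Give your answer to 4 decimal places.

-25.0000

G(0) = C(-A)^{-1}B + D = -C A^{-1} B + D.
det A = 6, so A^{-1} = (1/6)·adj(A) = [[-1, -5/2], [0, -1/6]]
A^{-1} B = [-17/2, -1/2]^T
C A^{-1} B = 25
G(0) = D - C A^{-1} B = 0 - (25) = -25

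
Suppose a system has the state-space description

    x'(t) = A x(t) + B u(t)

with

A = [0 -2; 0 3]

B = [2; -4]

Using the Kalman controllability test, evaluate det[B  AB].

AB = [[8], [-12]]
Controllability matrix C = [B  AB] = [[2, 8], [-4, -12]]
det(C) = 2·(-12) - 8·(-4) = -24 - (-32) = 8
Since det(C) ≠ 0, rank(C) = 2 and the system is completely controllable.

8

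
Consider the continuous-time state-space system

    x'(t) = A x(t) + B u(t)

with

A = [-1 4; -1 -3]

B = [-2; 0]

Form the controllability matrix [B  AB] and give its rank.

2

AB = [[2], [2]]
Controllability matrix C = [B  AB] = [[-2, 2], [0, 2]]
det(C) = (-2)·2 - 2·0 = -4 - 0 = -4 ≠ 0, so rank(C) = 2.
rank(C) = 2 = n, so the pair (A, B) is completely controllable.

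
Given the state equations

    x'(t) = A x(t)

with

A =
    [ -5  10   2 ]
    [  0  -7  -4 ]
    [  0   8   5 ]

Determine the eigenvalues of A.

-5, -3, 1

det(sI - A) = s^3 - (tr A)s^2 + (M11 + M22 + M33)s - det A, where Mii is the 2×2 principal minor of A obtained by deleting row i and column i.
tr A = (-5) + (-7) + 5 = -7; M11 = (-7)·5 - (-4)·8 = -35 - (-32) = -3; M22 = (-5)·5 - 2·0 = -25 - 0 = -25; M33 = (-5)·(-7) - 10·0 = 35 - 0 = 35; sum of minors = 7.
det A = (-5)·((-7)·5 - (-4)·8) - 10·(0·5 - (-4)·0) + 2·(0·8 - (-7)·0) = (-5)·(-3) - 10·0 + 2·0 = 15.
So p(s) = det(sI - A) = s^3 + 7s^2 + 7s - 15.
Rational-root test: any integer root divides -15. Testing small divisors, s = 1 works: p(1) = 1 + 7 + 7 + (-15) = 0, so (s - 1) is a factor.
Dividing, p(s) = (s - 1)(s^2 + 8s + 15).
Factor s^2 + 8s + 15: two numbers with sum -8 and product 15 are -3 and -5, so s^2 + 8s + 15 = (s + 3)(s + 5).
Hence p(s) = (s - 1) (s + 3) (s + 5), with roots -5, -3, 1.
At least one eigenvalue has non-negative real part, so the system is not asymptotically stable.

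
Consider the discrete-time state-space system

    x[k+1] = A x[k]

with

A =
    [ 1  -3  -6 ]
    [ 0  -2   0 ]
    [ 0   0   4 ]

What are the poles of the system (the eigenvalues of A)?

det(zI - A) = z^3 - (tr A)z^2 + (M11 + M22 + M33)z - det A, where Mii is the 2×2 principal minor of A obtained by deleting row i and column i.
tr A = 1 + (-2) + 4 = 3; M11 = (-2)·4 - 0·0 = -8 - 0 = -8; M22 = 1·4 - (-6)·0 = 4 - 0 = 4; M33 = 1·(-2) - (-3)·0 = -2 - 0 = -2; sum of minors = -6.
det A = 1·((-2)·4 - 0·0) - (-3)·(0·4 - 0·0) + (-6)·(0·0 - (-2)·0) = 1·(-8) - (-3)·0 + (-6)·0 = -8.
So p(z) = det(zI - A) = z^3 - 3z^2 - 6z + 8.
Rational-root test: any integer root divides 8. Testing small divisors, z = 1 works: p(1) = 1 + (-3) + (-6) + 8 = 0, so (z - 1) is a factor.
Dividing, p(z) = (z - 1)(z^2 - 2z - 8).
Factor z^2 - 2z - 8: two numbers with sum 2 and product -8 are 4 and -2, so z^2 - 2z - 8 = (z - 4)(z + 2).
Hence p(z) = (z - 4) (z - 1) (z + 2), with roots -2, 1, 4.

-2, 1, 4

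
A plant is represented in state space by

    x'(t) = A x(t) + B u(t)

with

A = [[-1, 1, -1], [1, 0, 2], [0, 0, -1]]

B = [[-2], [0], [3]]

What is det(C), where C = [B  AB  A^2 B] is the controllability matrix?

AB = [[-1], [4], [-3]]
A^2B = [[8], [-7], [3]]
Controllability matrix C = [B  AB  A^2B] = [[-2, -1, 8], [0, 4, -7], [3, -3, 3]]
Expanding along the first row, det(C) = (-2)·(4·3 - (-7)·(-3)) - (-1)·(0·3 - (-7)·3) + 8·(0·(-3) - 4·3) = (-2)·(-9) - (-1)·21 + 8·(-12) = -57
Since det(C) ≠ 0, rank(C) = 3 and the system is completely controllable.

-57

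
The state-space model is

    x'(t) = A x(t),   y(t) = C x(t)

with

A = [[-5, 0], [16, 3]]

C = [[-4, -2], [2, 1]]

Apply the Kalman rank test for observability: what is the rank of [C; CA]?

1

CA = [[-12, -6], [6, 3]]
Observability matrix O = [C; CA] = [[-4, -2], [2, 1], [-12, -6], [6, 3]]
Every row of O is a scalar multiple of row 1 = [-4, -2] (multipliers 1, -1/2, 3, -3/2), so the rows span a one-dimensional space.
O ≠ 0, hence rank(O) = 1.
rank(O) = 1 < n = 2, so the pair (A, C) is not completely observable.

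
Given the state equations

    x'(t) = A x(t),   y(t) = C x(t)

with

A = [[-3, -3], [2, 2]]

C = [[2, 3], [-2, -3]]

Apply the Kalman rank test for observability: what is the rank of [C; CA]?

1

CA = [[0, 0], [0, 0]]
Observability matrix O = [C; CA] = [[2, 3], [-2, -3], [0, 0], [0, 0]]
Every row of O is a scalar multiple of row 1 = [2, 3] (multipliers 1, -1, 0, 0), so the rows span a one-dimensional space.
O ≠ 0, hence rank(O) = 1.
rank(O) = 1 < n = 2, so the pair (A, C) is not completely observable.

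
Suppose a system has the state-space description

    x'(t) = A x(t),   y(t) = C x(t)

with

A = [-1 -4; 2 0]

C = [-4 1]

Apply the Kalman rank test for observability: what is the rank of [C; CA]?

CA = [[6, 16]]
Observability matrix O = [C; CA] = [[-4, 1], [6, 16]]
det(O) = (-4)·16 - 1·6 = -64 - 6 = -70 ≠ 0, so rank(O) = 2.
rank(O) = 2 = n, so the pair (A, C) is completely observable.

2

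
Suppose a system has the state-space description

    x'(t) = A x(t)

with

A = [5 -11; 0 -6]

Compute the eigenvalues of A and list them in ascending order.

-6, 5

det(sI - A) = s^2 - (tr A)s + det A, with tr A = 5 + (-6) = -1 and det A = 5·(-6) - (-11)·0 = -30 - 0 = -30.
So p(s) = det(sI - A) = s^2 + s - 30.
Factor s^2 + s - 30: two numbers with sum -1 and product -30 are 5 and -6, so s^2 + s - 30 = (s - 5)(s + 6).
Hence p(s) = (s - 5) (s + 6), with roots -6, 5.
At least one eigenvalue has non-negative real part, so the system is not asymptotically stable.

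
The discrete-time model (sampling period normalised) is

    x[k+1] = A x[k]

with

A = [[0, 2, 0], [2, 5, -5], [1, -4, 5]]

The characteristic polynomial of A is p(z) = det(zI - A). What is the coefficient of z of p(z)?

Expand det(zI - A) for the 3×3 matrix.
p(z) = z^3 - 10z^2 + z + 30.
(Check: constant term = det(-A) = (-1)^3 det A = 30; coefficient of z^2 = -tr A = -10.)
The coefficient of z is 1.

1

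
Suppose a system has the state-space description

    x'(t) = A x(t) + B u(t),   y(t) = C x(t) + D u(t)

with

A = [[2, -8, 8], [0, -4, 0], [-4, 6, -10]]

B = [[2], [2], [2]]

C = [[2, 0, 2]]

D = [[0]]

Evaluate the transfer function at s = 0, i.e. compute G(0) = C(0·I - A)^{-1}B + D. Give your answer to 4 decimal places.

G(0) = C(-A)^{-1}B + D = -C A^{-1} B + D.
det A = -48, so A^{-1} = (1/-48)·adj(A) = [[-5/6, 2/3, -2/3], [0, -1/4, 0], [1/3, -5/12, 1/6]]
A^{-1} B = [-5/3, -1/2, 1/6]^T
C A^{-1} B = -3
G(0) = D - C A^{-1} B = 0 - (-3) = 3

3.0000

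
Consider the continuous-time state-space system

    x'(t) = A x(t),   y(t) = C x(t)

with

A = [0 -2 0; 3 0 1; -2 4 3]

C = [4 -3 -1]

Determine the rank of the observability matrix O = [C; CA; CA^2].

CA = [[-7, -12, -6]]
CA^2 = [[-24, -10, -30]]
Observability matrix O = [C; CA; CA^2] = [[4, -3, -1], [-7, -12, -6], [-24, -10, -30]]
det(O) = 4·((-12)·(-30) - (-6)·(-10)) - (-3)·((-7)·(-30) - (-6)·(-24)) + (-1)·((-7)·(-10) - (-12)·(-24)) = 4·300 - (-3)·66 + (-1)·(-218) = 1616 ≠ 0, so rank(O) = 3.
rank(O) = 3 = n, so the pair (A, C) is completely observable.

3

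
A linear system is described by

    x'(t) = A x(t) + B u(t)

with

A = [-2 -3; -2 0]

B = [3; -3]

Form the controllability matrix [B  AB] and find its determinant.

AB = [[3], [-6]]
Controllability matrix C = [B  AB] = [[3, 3], [-3, -6]]
det(C) = 3·(-6) - 3·(-3) = -18 - (-9) = -9
Since det(C) ≠ 0, rank(C) = 2 and the system is completely controllable.

-9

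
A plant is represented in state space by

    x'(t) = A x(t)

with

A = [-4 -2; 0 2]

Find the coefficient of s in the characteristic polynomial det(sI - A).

For a 2×2 matrix, det(sI - A) = s^2 - (tr A)s + det A.
tr A = -2, det A = -8.
So p(s) = s^2 + 2s - 8.
The coefficient of s is 2.

2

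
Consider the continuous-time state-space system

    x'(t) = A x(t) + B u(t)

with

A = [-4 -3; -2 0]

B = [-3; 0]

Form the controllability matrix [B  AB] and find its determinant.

-18

AB = [[12], [6]]
Controllability matrix C = [B  AB] = [[-3, 12], [0, 6]]
det(C) = (-3)·6 - 12·0 = -18 - 0 = -18
Since det(C) ≠ 0, rank(C) = 2 and the system is completely controllable.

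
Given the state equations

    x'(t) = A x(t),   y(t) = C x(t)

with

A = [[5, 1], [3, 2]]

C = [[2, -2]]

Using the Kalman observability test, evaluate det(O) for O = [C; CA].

4

CA = [[4, -2]]
Observability matrix O = [C; CA] = [[2, -2], [4, -2]]
det(O) = 2·(-2) - (-2)·4 = -4 - (-8) = 4
Since det(O) ≠ 0, rank(O) = 2 and the system is completely observable.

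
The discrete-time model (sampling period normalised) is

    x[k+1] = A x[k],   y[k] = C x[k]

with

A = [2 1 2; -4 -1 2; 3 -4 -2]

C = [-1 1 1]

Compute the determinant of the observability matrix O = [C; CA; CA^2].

CA = [[-3, -6, -2]]
CA^2 = [[12, 11, -14]]
Observability matrix O = [C; CA; CA^2] = [[-1, 1, 1], [-3, -6, -2], [12, 11, -14]]
Expanding along the first row, det(O) = (-1)·((-6)·(-14) - (-2)·11) - 1·((-3)·(-14) - (-2)·12) + 1·((-3)·11 - (-6)·12) = (-1)·106 - 1·66 + 1·39 = -133
Since det(O) ≠ 0, rank(O) = 3 and the system is completely observable.

-133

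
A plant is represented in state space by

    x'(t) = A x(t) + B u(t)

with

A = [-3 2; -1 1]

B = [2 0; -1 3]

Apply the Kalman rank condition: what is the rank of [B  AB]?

2

AB = [[-8, 6], [-3, 3]]
Controllability matrix C = [B  AB] = [[2, 0, -8, 6], [-1, 3, -3, 3]]
Take the 2×2 submatrix of C formed by columns 1, 2: [[2, 0], [-1, 3]]. Its determinant is 2·3 - 0·(-1) = 6 - 0 = 6 ≠ 0.
So rank(C) ≥ 2; since C has 2 rows, rank(C) = 2.
rank(C) = 2 = n, so the pair (A, B) is completely controllable.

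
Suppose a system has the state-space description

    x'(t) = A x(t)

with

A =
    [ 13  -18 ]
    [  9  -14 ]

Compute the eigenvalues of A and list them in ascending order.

det(sI - A) = s^2 - (tr A)s + det A, with tr A = 13 + (-14) = -1 and det A = 13·(-14) - (-18)·9 = -182 - (-162) = -20.
So p(s) = det(sI - A) = s^2 + s - 20.
Factor s^2 + s - 20: two numbers with sum -1 and product -20 are 4 and -5, so s^2 + s - 20 = (s - 4)(s + 5).
Hence p(s) = (s - 4) (s + 5), with roots -5, 4.
At least one eigenvalue has non-negative real part, so the system is not asymptotically stable.

-5, 4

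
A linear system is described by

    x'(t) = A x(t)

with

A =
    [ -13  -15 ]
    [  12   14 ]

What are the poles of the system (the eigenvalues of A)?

-1, 2

det(sI - A) = s^2 - (tr A)s + det A, with tr A = (-13) + 14 = 1 and det A = (-13)·14 - (-15)·12 = -182 - (-180) = -2.
So p(s) = det(sI - A) = s^2 - s - 2.
Factor s^2 - s - 2: two numbers with sum 1 and product -2 are 2 and -1, so s^2 - s - 2 = (s - 2)(s + 1).
Hence p(s) = (s - 2) (s + 1), with roots -1, 2.
At least one eigenvalue has non-negative real part, so the system is not asymptotically stable.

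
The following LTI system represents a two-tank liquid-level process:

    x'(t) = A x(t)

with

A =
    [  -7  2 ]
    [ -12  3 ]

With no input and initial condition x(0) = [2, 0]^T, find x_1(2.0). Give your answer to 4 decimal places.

-0.5265

det(sI - A) = s^2 - (tr A)s + det A, with tr A = (-7) + 3 = -4 and det A = (-7)·3 - 2·(-12) = -21 - (-24) = 3.
So p(s) = det(sI - A) = s^2 + 4s + 3.
Factor s^2 + 4s + 3: two numbers with sum -4 and product 3 are -1 and -3, so s^2 + 4s + 3 = (s + 1)(s + 3).
Hence p(s) = (s + 1) (s + 3), with roots -3, -1.
The eigenvalues -3, -1 are distinct and real, so A is diagonalisable and x(t) = e^{At} x(0) = V diag(e^{λ_i t}) V^{-1} x(0), where the columns of V are the eigenvectors.
λ = -3: A - (-3)I = [[-4, 2], [-12, 6]]. Row 1 gives (-4)·v1 + 2·v2 = 0, so take v_1 = [1, 2]^T.
λ = -1: A - (-1)I = [[-6, 2], [-12, 4]]. Row 1 gives (-6)·v1 + 2·v2 = 0, so take v_2 = [1, 3]^T.
V = [v_1 v_2] = [[1, 1], [2, 3]] has det V = 1, so V^{-1} = adj(V)/det V = [[3, -1], [-2, 1]].
Modal coordinates z(0) = V^{-1} x(0): 3·2 + (-1)·0 = 6; (-2)·2 + 1·0 = -4; so z(0) = [6, -4]^T.
x_1(t) = Σ_i (v_i)_1 · z_i(0) · e^{λ_i t} (row 1 of V times the modal terms).
x_1(2.0) = 1·6·e^{-3·2.0} + 1·(-4)·e^{-1·2.0} = 6·0.002479 + (-4)·0.135335 = -0.5265.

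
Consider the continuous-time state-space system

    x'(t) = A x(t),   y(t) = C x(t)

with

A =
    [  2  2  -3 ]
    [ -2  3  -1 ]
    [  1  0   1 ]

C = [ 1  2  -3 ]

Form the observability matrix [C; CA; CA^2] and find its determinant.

CA = [[-5, 8, -8]]
CA^2 = [[-34, 14, -1]]
Observability matrix O = [C; CA; CA^2] = [[1, 2, -3], [-5, 8, -8], [-34, 14, -1]]
Expanding along the first row, det(O) = 1·(8·(-1) - (-8)·14) - 2·((-5)·(-1) - (-8)·(-34)) + (-3)·((-5)·14 - 8·(-34)) = 1·104 - 2·(-267) + (-3)·202 = 32
Since det(O) ≠ 0, rank(O) = 3 and the system is completely observable.

32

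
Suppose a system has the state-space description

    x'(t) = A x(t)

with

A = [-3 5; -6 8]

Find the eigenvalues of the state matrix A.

det(sI - A) = s^2 - (tr A)s + det A, with tr A = (-3) + 8 = 5 and det A = (-3)·8 - 5·(-6) = -24 - (-30) = 6.
So p(s) = det(sI - A) = s^2 - 5s + 6.
Factor s^2 - 5s + 6: two numbers with sum 5 and product 6 are 3 and 2, so s^2 - 5s + 6 = (s - 3)(s - 2).
Hence p(s) = (s - 3) (s - 2), with roots 2, 3.
At least one eigenvalue has non-negative real part, so the system is not asymptotically stable.

2, 3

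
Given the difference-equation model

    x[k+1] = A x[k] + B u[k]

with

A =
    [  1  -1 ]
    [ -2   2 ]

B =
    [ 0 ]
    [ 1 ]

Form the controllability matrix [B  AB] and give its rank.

AB = [[-1], [2]]
Controllability matrix C = [B  AB] = [[0, -1], [1, 2]]
det(C) = 0·2 - (-1)·1 = 0 - (-1) = 1 ≠ 0, so rank(C) = 2.
rank(C) = 2 = n, so the pair (A, B) is completely controllable.

2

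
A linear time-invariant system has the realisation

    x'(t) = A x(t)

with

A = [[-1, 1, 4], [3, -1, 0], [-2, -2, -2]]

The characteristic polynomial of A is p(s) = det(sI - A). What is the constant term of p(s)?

Expand det(sI - A) for the 3×3 matrix.
p(s) = s^3 + 4s^2 + 10s + 28.
(Check: constant term = det(-A) = (-1)^3 det A = 28; coefficient of s^2 = -tr A = 4.)
The constant term is 28.

28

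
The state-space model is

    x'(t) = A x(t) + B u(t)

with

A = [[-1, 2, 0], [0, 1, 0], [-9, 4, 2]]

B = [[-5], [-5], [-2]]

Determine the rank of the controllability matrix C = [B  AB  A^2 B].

2

AB = [[-5], [-5], [21]]
A^2B = [[-5], [-5], [67]]
Controllability matrix C = [B  AB  A^2B] = [[-5, -5, -5], [-5, -5, -5], [-2, 21, 67]]
The rows r1, r2, r3 of C are linearly dependent: -r1 + r2 = 0 (check each entry), so rank(C) ≤ 2.
The 2×2 minor from rows 1, 3, columns 1, 2 is (-5)·21 - (-5)·(-2) = -105 - 10 = -115 ≠ 0, so rank(C) = 2.
rank(C) = 2 < n = 3, so the pair (A, B) is not completely controllable.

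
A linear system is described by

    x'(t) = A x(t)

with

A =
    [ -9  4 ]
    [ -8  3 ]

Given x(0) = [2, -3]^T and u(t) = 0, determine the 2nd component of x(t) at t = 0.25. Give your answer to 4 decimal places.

det(sI - A) = s^2 - (tr A)s + det A, with tr A = (-9) + 3 = -6 and det A = (-9)·3 - 4·(-8) = -27 - (-32) = 5.
So p(s) = det(sI - A) = s^2 + 6s + 5.
Factor s^2 + 6s + 5: two numbers with sum -6 and product 5 are -1 and -5, so s^2 + 6s + 5 = (s + 1)(s + 5).
Hence p(s) = (s + 1) (s + 5), with roots -5, -1.
The eigenvalues -5, -1 are distinct and real, so A is diagonalisable and x(t) = e^{At} x(0) = V diag(e^{λ_i t}) V^{-1} x(0), where the columns of V are the eigenvectors.
λ = -5: A - (-5)I = [[-4, 4], [-8, 8]]. Row 1 gives (-4)·v1 + 4·v2 = 0, so take v_1 = [1, 1]^T.
λ = -1: A - (-1)I = [[-8, 4], [-8, 4]]. Row 1 gives (-8)·v1 + 4·v2 = 0, so take v_2 = [1, 2]^T.
V = [v_1 v_2] = [[1, 1], [1, 2]] has det V = 1, so V^{-1} = adj(V)/det V = [[2, -1], [-1, 1]].
Modal coordinates z(0) = V^{-1} x(0): 2·2 + (-1)·(-3) = 7; (-1)·2 + 1·(-3) = -5; so z(0) = [7, -5]^T.
x_2(t) = Σ_i (v_i)_2 · z_i(0) · e^{λ_i t} (row 2 of V times the modal terms).
x_2(0.25) = 1·7·e^{-5·0.25} + 2·(-5)·e^{-1·0.25} = 7·0.286505 + (-10)·0.778801 = -5.7825.

-5.7825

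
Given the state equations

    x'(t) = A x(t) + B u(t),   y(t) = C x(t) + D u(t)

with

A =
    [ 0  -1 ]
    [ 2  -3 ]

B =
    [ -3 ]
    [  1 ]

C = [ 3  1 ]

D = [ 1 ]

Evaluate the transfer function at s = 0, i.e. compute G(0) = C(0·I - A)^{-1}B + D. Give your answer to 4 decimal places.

G(0) = C(-A)^{-1}B + D = -C A^{-1} B + D.
det A = 2, so A^{-1} = (1/2)·adj(A) = [[-3/2, 1/2], [-1, 0]]
A^{-1} B = [5, 3]^T
C A^{-1} B = 18
G(0) = D - C A^{-1} B = 1 - (18) = -17

-17.0000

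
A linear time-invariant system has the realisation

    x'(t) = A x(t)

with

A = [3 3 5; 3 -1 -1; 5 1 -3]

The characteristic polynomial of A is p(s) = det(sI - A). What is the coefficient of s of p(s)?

-42

Expand det(sI - A) for the 3×3 matrix.
p(s) = s^3 + s^2 - 42s - 64.
(Check: constant term = det(-A) = (-1)^3 det A = -64; coefficient of s^2 = -tr A = 1.)
The coefficient of s is -42.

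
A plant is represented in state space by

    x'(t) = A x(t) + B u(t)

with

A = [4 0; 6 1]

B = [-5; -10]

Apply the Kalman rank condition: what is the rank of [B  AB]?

1

AB = [[-20], [-40]]
Controllability matrix C = [B  AB] = [[-5, -20], [-10, -40]]
Every column of C is a scalar multiple of column 1 = [-5, -10] (multipliers 1, 4), so the columns span a one-dimensional space.
C ≠ 0, hence rank(C) = 1.
rank(C) = 1 < n = 2, so the pair (A, B) is not completely controllable.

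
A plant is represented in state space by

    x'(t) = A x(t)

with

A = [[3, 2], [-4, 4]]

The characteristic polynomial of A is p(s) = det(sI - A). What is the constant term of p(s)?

20

For a 2×2 matrix, det(sI - A) = s^2 - (tr A)s + det A.
tr A = 7, det A = 20.
So p(s) = s^2 - 7s + 20.
The constant term is 20.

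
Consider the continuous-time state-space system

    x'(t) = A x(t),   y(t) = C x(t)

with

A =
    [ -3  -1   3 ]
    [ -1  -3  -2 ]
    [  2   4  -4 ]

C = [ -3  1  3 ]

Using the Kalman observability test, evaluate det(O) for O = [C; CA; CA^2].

4234

CA = [[14, 12, -23]]
CA^2 = [[-100, -142, 110]]
Observability matrix O = [C; CA; CA^2] = [[-3, 1, 3], [14, 12, -23], [-100, -142, 110]]
Expanding along the first row, det(O) = (-3)·(12·110 - (-23)·(-142)) - 1·(14·110 - (-23)·(-100)) + 3·(14·(-142) - 12·(-100)) = (-3)·(-1946) - 1·(-760) + 3·(-788) = 4234
Since det(O) ≠ 0, rank(O) = 3 and the system is completely observable.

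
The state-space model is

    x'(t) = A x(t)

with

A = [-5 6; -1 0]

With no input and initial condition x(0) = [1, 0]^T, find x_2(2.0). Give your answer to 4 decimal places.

-0.0158

det(sI - A) = s^2 - (tr A)s + det A, with tr A = (-5) + 0 = -5 and det A = (-5)·0 - 6·(-1) = 0 - (-6) = 6.
So p(s) = det(sI - A) = s^2 + 5s + 6.
Factor s^2 + 5s + 6: two numbers with sum -5 and product 6 are -2 and -3, so s^2 + 5s + 6 = (s + 2)(s + 3).
Hence p(s) = (s + 2) (s + 3), with roots -3, -2.
The eigenvalues -3, -2 are distinct and real, so A is diagonalisable and x(t) = e^{At} x(0) = V diag(e^{λ_i t}) V^{-1} x(0), where the columns of V are the eigenvectors.
λ = -3: A - (-3)I = [[-2, 6], [-1, 3]]. Row 1 gives (-2)·v1 + 6·v2 = 0, so take v_1 = [3, 1]^T.
λ = -2: A - (-2)I = [[-3, 6], [-1, 2]]. Row 1 gives (-3)·v1 + 6·v2 = 0, so take v_2 = [2, 1]^T.
V = [v_1 v_2] = [[3, 2], [1, 1]] has det V = 1, so V^{-1} = adj(V)/det V = [[1, -2], [-1, 3]].
Modal coordinates z(0) = V^{-1} x(0): 1·1 + (-2)·0 = 1; (-1)·1 + 3·0 = -1; so z(0) = [1, -1]^T.
x_2(t) = Σ_i (v_i)_2 · z_i(0) · e^{λ_i t} (row 2 of V times the modal terms).
x_2(2.0) = 1·1·e^{-3·2.0} + 1·(-1)·e^{-2·2.0} = 1·0.002479 + (-1)·0.018316 = -0.0158.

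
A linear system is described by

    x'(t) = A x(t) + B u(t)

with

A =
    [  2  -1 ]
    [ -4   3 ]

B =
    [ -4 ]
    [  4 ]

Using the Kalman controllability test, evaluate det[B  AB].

-64

AB = [[-12], [28]]
Controllability matrix C = [B  AB] = [[-4, -12], [4, 28]]
det(C) = (-4)·28 - (-12)·4 = -112 - (-48) = -64
Since det(C) ≠ 0, rank(C) = 2 and the system is completely controllable.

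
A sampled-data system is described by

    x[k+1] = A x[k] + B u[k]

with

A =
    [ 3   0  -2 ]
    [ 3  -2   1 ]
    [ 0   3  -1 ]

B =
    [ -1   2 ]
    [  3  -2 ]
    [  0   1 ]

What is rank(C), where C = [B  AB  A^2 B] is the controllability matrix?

3

AB = [[-3, 4], [-9, 11], [9, -7]]
A^2B = [[-27, 26], [18, -17], [-36, 40]]
Controllability matrix C = [B  AB  A^2B] = [[-1, 2, -3, 4, -27, 26], [3, -2, -9, 11, 18, -17], [0, 1, 9, -7, -36, 40]]
Take the 3×3 submatrix of C formed by columns 1, 2, 3: [[-1, 2, -3], [3, -2, -9], [0, 1, 9]]. Its determinant is (-1)·((-2)·9 - (-9)·1) - 2·(3·9 - (-9)·0) + (-3)·(3·1 - (-2)·0) = (-1)·(-9) - 2·27 + (-3)·3 = -54 ≠ 0.
So rank(C) ≥ 3; since C has 3 rows, rank(C) = 3.
rank(C) = 3 = n, so the pair (A, B) is completely controllable.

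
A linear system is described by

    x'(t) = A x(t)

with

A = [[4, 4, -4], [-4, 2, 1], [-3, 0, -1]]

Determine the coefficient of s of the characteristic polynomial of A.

6

Expand det(sI - A) for the 3×3 matrix.
p(s) = s^3 - 5s^2 + 6s + 60.
(Check: constant term = det(-A) = (-1)^3 det A = 60; coefficient of s^2 = -tr A = -5.)
The coefficient of s is 6.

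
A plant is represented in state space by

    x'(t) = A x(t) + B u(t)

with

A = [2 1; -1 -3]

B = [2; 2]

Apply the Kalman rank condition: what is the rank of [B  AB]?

2

AB = [[6], [-8]]
Controllability matrix C = [B  AB] = [[2, 6], [2, -8]]
det(C) = 2·(-8) - 6·2 = -16 - 12 = -28 ≠ 0, so rank(C) = 2.
rank(C) = 2 = n, so the pair (A, B) is completely controllable.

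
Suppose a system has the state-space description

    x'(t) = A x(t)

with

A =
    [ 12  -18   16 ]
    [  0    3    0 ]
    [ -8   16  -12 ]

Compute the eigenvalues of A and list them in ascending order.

det(sI - A) = s^3 - (tr A)s^2 + (M11 + M22 + M33)s - det A, where Mii is the 2×2 principal minor of A obtained by deleting row i and column i.
tr A = 12 + 3 + (-12) = 3; M11 = 3·(-12) - 0·16 = -36 - 0 = -36; M22 = 12·(-12) - 16·(-8) = -144 - (-128) = -16; M33 = 12·3 - (-18)·0 = 36 - 0 = 36; sum of minors = -16.
det A = 12·(3·(-12) - 0·16) - (-18)·(0·(-12) - 0·(-8)) + 16·(0·16 - 3·(-8)) = 12·(-36) - (-18)·0 + 16·24 = -48.
So p(s) = det(sI - A) = s^3 - 3s^2 - 16s + 48.
Rational-root test: any integer root divides 48. Testing small divisors, s = 3 works: p(3) = 27 + (-27) + (-48) + 48 = 0, so (s - 3) is a factor.
Dividing, p(s) = (s - 3)(s^2 - 16).
Factor s^2 - 16: two numbers with sum 0 and product -16 are 4 and -4, so s^2 - 16 = (s - 4)(s + 4).
Hence p(s) = (s - 4) (s - 3) (s + 4), with roots -4, 3, 4.
At least one eigenvalue has non-negative real part, so the system is not asymptotically stable.

-4, 3, 4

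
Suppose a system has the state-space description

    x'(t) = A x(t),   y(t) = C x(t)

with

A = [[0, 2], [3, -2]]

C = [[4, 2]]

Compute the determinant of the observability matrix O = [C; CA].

4

CA = [[6, 4]]
Observability matrix O = [C; CA] = [[4, 2], [6, 4]]
det(O) = 4·4 - 2·6 = 16 - 12 = 4
Since det(O) ≠ 0, rank(O) = 2 and the system is completely observable.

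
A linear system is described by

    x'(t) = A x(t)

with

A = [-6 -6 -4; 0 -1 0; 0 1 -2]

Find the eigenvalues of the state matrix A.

-6, -2, -1

det(sI - A) = s^3 - (tr A)s^2 + (M11 + M22 + M33)s - det A, where Mii is the 2×2 principal minor of A obtained by deleting row i and column i.
tr A = (-6) + (-1) + (-2) = -9; M11 = (-1)·(-2) - 0·1 = 2 - 0 = 2; M22 = (-6)·(-2) - (-4)·0 = 12 - 0 = 12; M33 = (-6)·(-1) - (-6)·0 = 6 - 0 = 6; sum of minors = 20.
det A = (-6)·((-1)·(-2) - 0·1) - (-6)·(0·(-2) - 0·0) + (-4)·(0·1 - (-1)·0) = (-6)·2 - (-6)·0 + (-4)·0 = -12.
So p(s) = det(sI - A) = s^3 + 9s^2 + 20s + 12.
Rational-root test: any integer root divides 12. Testing small divisors, s = -1 works: p(-1) = -1 + 9 + (-20) + 12 = 0, so (s + 1) is a factor.
Dividing, p(s) = (s + 1)(s^2 + 8s + 12).
Factor s^2 + 8s + 12: two numbers with sum -8 and product 12 are -2 and -6, so s^2 + 8s + 12 = (s + 2)(s + 6).
Hence p(s) = (s + 1) (s + 2) (s + 6), with roots -6, -2, -1.
All eigenvalues have negative real part, so the system is asymptotically stable.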